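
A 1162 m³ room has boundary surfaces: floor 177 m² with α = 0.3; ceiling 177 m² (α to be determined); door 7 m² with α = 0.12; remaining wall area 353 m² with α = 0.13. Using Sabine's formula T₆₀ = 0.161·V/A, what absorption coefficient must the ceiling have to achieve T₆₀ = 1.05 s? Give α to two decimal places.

Required total absorption A = 0.161·1162/1.05 = 178.17 m².
Absorption from the other surfaces = 177·0.3 + 7·0.12 + 353·0.13 = 99.83 m², so the ceiling must supply 78.34 m² over 177 m².
α = 78.34/177 = 0.443.

0.44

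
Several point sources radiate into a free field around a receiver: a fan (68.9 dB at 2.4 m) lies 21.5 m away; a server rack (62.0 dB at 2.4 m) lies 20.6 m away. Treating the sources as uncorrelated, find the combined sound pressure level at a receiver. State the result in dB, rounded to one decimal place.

Apply inverse-square spreading to bring every level to the receiver, then sum 10^(L/10).
fan: 68.9 − 20·log₁₀(21.5/2.4) = 68.9 − 19.04 = 49.86 dB.
server rack: 62.0 − 20·log₁₀(20.6/2.4) = 62.0 − 18.67 = 43.33 dB.
Σ 10^(L/10) = 1.182e+05 → L_total = 10·log₁₀(1.182e+05) = 50.73 dB.

50.7 dB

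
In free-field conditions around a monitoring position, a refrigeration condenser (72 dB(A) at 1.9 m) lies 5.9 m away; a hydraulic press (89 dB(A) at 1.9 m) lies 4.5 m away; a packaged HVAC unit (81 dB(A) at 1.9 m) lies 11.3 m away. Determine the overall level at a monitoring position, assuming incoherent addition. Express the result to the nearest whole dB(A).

Propagate each source to the receiver with L = L_ref − 20·log₁₀(r/r_ref), then add intensities.
refrigeration condenser: 72 − 20·log₁₀(5.9/1.9) = 72 − 9.84 = 62.16 dB(A).
hydraulic press: 89 − 20·log₁₀(4.5/1.9) = 89 − 7.49 = 81.51 dB(A).
packaged HVAC unit: 81 − 20·log₁₀(11.3/1.9) = 81 − 15.49 = 65.51 dB(A).
Σ 10^(L/10) = 1.468e+08 → L_total = 10·log₁₀(1.468e+08) = 81.67 dB(A).

82 dB(A)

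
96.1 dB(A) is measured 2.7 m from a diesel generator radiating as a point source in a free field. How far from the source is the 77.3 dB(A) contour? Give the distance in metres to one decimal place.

23.5 m

For a point source L₁ − L₂ = 20·log₁₀(r₂/r₁), so r₂ = r₁·10^((L₁−L₂)/20).
r₂ = 2.7·10^((96.1−77.3)/20) = 2.7·10^(18.8/20) = 23.52 m.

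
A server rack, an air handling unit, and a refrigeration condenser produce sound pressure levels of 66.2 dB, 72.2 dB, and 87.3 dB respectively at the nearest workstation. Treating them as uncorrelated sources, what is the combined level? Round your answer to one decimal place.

87.5 dB

Incoherent sources combine by intensity addition: L_total = 10·log₁₀(Σ 10^(L_i/10)).
Σ 10^(L/10) = 10^(66.2/10) + 10^(72.2/10) + 10^(87.3/10) = 5.578e+08.
L_total = 10·log₁₀(5.578e+08) = 87.46 dB.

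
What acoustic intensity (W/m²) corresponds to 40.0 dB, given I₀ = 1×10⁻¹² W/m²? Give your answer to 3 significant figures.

1.00e-08 W/m²

I = I₀·10^(L/10) = 10⁻¹² × 10^(40.0/10) = 10^(-8.000).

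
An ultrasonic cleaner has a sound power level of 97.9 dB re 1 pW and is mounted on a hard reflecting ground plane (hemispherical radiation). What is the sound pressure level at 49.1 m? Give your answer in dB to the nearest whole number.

56 dB

Free-field hemispherical radiation: L_p = L_w − 10·log₁₀(2π·r²), r = 49.1 m.
2π·r² = 1.515e+04 m², 10·log₁₀ of that is 41.803 dB.
L_p = 97.9 − 41.803 = 56.10 dB.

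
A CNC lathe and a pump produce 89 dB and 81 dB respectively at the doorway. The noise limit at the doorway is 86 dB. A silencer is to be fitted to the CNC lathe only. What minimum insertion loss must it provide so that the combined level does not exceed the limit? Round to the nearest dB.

5 dB

Everything except the CNC lathe sums to 10^(81/10) = 1.259e+08 in linear terms, 81.00 dB.
To meet 86 dB overall, the treated CNC lathe may contribute at most 10^(86/10) − 1.259e+08 = 2.722e+08, i.e. 84.35 dB.
Required insertion loss = 89 − 84.35 = 4.65 dB.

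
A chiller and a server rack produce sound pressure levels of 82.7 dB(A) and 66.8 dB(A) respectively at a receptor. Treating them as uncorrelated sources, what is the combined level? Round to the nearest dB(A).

For uncorrelated sources the intensities add, so convert each level to linear form, sum, and take 10·log₁₀ of the total.
Σ 10^(L/10) = 10^(82.7/10) + 10^(66.8/10) = 1.910e+08.
L_total = 10·log₁₀(1.910e+08) = 82.81 dB(A).

83 dB(A)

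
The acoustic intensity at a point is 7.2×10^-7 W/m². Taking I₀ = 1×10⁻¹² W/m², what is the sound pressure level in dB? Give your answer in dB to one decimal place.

58.6 dB

L = 10·log₁₀(I/I₀) = 10·log₁₀(7.2×10^-7/10⁻¹²) = 10·log₁₀(7.2×10^5).
L = 10·(0.8573 + 5) = 58.57 dB.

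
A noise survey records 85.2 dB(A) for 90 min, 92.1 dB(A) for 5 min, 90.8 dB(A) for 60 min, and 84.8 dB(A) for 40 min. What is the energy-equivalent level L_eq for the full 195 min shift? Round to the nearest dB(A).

88 dB(A)

Weight each interval's intensity by its duration and average over T = 195 min:
Σ tᵢ·10^(Lᵢ/10) = 90·10^(85.2/10) + 5·10^(92.1/10) + 60·10^(90.8/10) + 40·10^(84.8/10) = 1.221e+11.
L_eq = 10·log₁₀(1.221e+11/195) = 87.97 dB(A).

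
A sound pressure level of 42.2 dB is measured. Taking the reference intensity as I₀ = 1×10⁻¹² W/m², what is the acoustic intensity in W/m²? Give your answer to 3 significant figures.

1.66e-08 W/m²

L = 10·log₁₀(I/I₀) ⇒ I = I₀·10^(L/10) = 10⁻¹² × 10^4.22.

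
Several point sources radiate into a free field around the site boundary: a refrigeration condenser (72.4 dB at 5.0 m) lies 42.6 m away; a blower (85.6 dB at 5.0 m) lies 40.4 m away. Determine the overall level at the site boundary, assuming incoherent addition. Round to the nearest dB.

First find each source's level at the receiver (point-source: −20·log₁₀(r/r_ref)), then combine on an intensity basis.
refrigeration condenser: 72.4 − 20·log₁₀(42.6/5.0) = 72.4 − 18.61 = 53.79 dB.
blower: 85.6 − 20·log₁₀(40.4/5.0) = 85.6 − 18.15 = 67.45 dB.
Σ 10^(L/10) = 5.801e+06 → L_total = 10·log₁₀(5.801e+06) = 67.63 dB.

68 dB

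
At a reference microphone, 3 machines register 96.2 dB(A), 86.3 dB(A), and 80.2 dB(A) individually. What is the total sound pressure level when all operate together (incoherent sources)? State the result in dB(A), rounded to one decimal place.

96.7 dB(A)

Incoherent sources combine by intensity addition: L_total = 10·log₁₀(Σ 10^(L_i/10)).
Σ 10^(L/10) = 10^(96.2/10) + 10^(86.3/10) + 10^(80.2/10) = 4.700e+09.
L_total = 10·log₁₀(4.700e+09) = 96.72 dB(A).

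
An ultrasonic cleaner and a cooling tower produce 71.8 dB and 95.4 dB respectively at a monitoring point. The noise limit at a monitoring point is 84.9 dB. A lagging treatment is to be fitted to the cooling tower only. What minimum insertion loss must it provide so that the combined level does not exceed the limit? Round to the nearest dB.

Fixed contribution from the other source: Σ 10^(L/10) = 10^(71.8/10) = 1.514e+07 (71.80 dB).
The limit corresponds to 10^(84.9/10) = 3.090e+08; subtracting the fixed part leaves 2.939e+08 for the cooling tower, i.e. 84.68 dB.
So the cooling tower must be reduced from 95.4 to 84.68 dB: IL = 10.72 dB.

11 dB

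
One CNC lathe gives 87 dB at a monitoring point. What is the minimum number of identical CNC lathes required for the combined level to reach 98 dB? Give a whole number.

13

Need L₁ + 10·log₁₀ N ≥ 98, i.e. log₁₀ N ≥ 1.10.
N ≥ 10^(11.0/10) = 12.589, so N = 13.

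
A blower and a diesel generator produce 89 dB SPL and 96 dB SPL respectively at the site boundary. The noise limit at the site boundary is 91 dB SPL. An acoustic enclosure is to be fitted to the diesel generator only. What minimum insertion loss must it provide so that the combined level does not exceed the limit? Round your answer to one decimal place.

9.3 dB

Everything except the diesel generator sums to 10^(89/10) = 7.943e+08 in linear terms, 89.00 dB SPL.
The limit corresponds to 10^(91/10) = 1.259e+09; subtracting the fixed part leaves 4.646e+08 for the diesel generator, i.e. 86.67 dB SPL.
So the diesel generator must be reduced from 96 to 86.67 dB SPL: IL = 9.33 dB.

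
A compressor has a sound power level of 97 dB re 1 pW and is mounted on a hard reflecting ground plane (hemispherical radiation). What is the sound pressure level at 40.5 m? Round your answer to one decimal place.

Free-field hemispherical radiation: L_p = L_w − 10·log₁₀(2π·r²), r = 40.5 m.
2π·r² = 1.031e+04 m², 10·log₁₀ of that is 40.131 dB.
L_p = 97 − 40.131 = 56.87 dB.

56.9 dB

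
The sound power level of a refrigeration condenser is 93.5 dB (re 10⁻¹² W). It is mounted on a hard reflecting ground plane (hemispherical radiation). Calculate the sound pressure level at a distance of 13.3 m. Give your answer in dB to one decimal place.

63.0 dB

L_p = L_w − 10·log₁₀(2π·r²) with r = 13.3 m.
2π·r² = 1111 m², 10·log₁₀ of that is 30.459 dB.
L_p = 93.5 − 30.459 = 63.04 dB.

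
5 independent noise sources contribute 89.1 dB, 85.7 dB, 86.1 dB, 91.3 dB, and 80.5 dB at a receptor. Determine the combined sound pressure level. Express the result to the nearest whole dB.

95 dB

Incoherent sources combine by intensity addition: L_total = 10·log₁₀(Σ 10^(L_i/10)).
Σ 10^(L/10) = 10^(89.1/10) + 10^(85.7/10) + 10^(86.1/10) + 10^(91.3/10) + 10^(80.5/10) = 3.053e+09.
L_total = 10·log₁₀(3.053e+09) = 94.85 dB.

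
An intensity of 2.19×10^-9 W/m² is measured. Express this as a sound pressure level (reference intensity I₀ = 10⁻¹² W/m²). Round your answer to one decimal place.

Dividing by I₀ shifts the exponent by 12: I/I₀ = 2.19×10^3.
L = 10·(0.3404 + 3) = 33.40 dB.

33.4 dB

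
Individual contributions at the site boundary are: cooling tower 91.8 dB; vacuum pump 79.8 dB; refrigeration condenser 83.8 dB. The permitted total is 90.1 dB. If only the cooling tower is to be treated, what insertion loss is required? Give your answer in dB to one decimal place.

Everything except the cooling tower sums to 10^(79.8/10) + 10^(83.8/10) = 3.354e+08 in linear terms, 85.26 dB.
The limit corresponds to 10^(90.1/10) = 1.023e+09; subtracting the fixed part leaves 6.879e+08 for the cooling tower, i.e. 88.38 dB.
Required insertion loss = 91.8 − 88.38 = 3.42 dB.

3.4 dB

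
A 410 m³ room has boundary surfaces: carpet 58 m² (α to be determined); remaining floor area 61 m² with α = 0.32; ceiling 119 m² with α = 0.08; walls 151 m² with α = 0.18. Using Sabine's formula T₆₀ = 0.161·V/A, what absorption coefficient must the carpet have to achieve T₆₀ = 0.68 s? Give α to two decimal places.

From T₆₀ = 0.161·V/A, the target T₆₀ = 0.68 s needs A = 0.161·410/0.68 = 97.07 m².
Absorption from the other surfaces = 61·0.32 + 119·0.08 + 151·0.18 = 56.22 m², so the carpet must supply 40.85 m² over 58 m².
α = 40.85/58 = 0.704.

0.70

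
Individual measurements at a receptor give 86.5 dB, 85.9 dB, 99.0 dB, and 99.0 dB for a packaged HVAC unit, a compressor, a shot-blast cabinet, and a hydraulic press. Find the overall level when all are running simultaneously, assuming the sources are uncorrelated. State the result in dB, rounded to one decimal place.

102.2 dB

Incoherent sources combine by intensity addition: L_total = 10·log₁₀(Σ 10^(L_i/10)).
Σ 10^(L/10) = 10^(86.5/10) + 10^(85.9/10) + 10^(99.0/10) + 10^(99.0/10) = 1.672e+10.
L_total = 10·log₁₀(1.672e+10) = 102.23 dB.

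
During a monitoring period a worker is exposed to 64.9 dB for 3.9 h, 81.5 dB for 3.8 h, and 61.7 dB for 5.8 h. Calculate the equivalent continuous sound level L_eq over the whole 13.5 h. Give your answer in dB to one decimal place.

The energy average is taken in the linear domain: L_eq = 10·log₁₀[(Σ tᵢ·10^(Lᵢ/10))/T], T = 13.5 h.
Σ tᵢ·10^(Lᵢ/10) = 3.9·10^(64.9/10) + 3.8·10^(81.5/10) + 5.8·10^(61.7/10) = 5.574e+08.
L_eq = 10·log₁₀(5.574e+08/13.5) = 76.16 dB.

76.2 dB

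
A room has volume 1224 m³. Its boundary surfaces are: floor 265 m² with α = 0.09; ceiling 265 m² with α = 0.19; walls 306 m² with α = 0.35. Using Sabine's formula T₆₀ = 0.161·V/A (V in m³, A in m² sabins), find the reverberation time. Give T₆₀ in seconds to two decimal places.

1.09 s

A = Σ Sᵢαᵢ = 265·0.09 + 265·0.19 + 306·0.35 = 181.30 m².
T₆₀ = 0.161 × 1224 / 181.30 = 1.087 s.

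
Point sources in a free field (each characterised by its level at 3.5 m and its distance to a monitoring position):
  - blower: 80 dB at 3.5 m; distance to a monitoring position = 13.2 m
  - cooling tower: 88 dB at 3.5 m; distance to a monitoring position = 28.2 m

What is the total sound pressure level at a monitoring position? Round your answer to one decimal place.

72.2 dB

Apply inverse-square spreading to bring every level to the receiver, then sum 10^(L/10).
blower: 80 − 20·log₁₀(13.2/3.5) = 80 − 11.53 = 68.47 dB.
cooling tower: 88 − 20·log₁₀(28.2/3.5) = 88 − 18.12 = 69.88 dB.
Σ 10^(L/10) = 1.675e+07 → L_total = 10·log₁₀(1.675e+07) = 72.24 dB.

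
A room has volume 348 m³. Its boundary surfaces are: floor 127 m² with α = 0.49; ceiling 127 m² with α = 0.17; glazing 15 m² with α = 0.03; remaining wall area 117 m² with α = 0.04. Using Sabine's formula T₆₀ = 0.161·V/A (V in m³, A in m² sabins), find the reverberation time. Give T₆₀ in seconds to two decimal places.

0.63 s

Total absorption A = 127·0.49 + 127·0.17 + 15·0.03 + 117·0.04 = 88.95 m² sabins.
T₆₀ = 0.161 × 348 / 88.95 = 0.630 s.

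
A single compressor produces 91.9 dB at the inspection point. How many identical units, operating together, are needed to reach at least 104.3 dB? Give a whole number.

Need L₁ + 10·log₁₀ N ≥ 104.3, i.e. log₁₀ N ≥ 1.24.
N ≥ 10^(12.4/10) = 17.378, so N = 18.

18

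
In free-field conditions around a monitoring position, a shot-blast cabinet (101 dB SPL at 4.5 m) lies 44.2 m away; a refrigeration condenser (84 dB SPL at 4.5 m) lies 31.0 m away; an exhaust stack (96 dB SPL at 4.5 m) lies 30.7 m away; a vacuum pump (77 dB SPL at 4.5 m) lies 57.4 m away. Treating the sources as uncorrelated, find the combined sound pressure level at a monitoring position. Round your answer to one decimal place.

83.5 dB SPL

Propagate each source to the receiver with L = L_ref − 20·log₁₀(r/r_ref), then add intensities.
shot-blast cabinet: 101 − 20·log₁₀(44.2/4.5) = 101 − 19.84 = 81.16 dB SPL.
refrigeration condenser: 84 − 20·log₁₀(31.0/4.5) = 84 − 16.76 = 67.24 dB SPL.
exhaust stack: 96 − 20·log₁₀(30.7/4.5) = 96 − 16.68 = 79.32 dB SPL.
vacuum pump: 77 − 20·log₁₀(57.4/4.5) = 77 − 22.11 = 54.89 dB SPL.
Σ 10^(L/10) = 2.216e+08 → L_total = 10·log₁₀(2.216e+08) = 83.46 dB SPL.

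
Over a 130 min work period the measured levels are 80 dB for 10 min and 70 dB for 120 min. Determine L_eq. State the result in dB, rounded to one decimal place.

Weight each interval's intensity by its duration and average over T = 130 min:
Σ tᵢ·10^(Lᵢ/10) = 10·10^(80/10) + 120·10^(70/10) = 2.200e+09.
L_eq = 10·log₁₀(2.200e+09/130) = 72.28 dB.

72.3 dB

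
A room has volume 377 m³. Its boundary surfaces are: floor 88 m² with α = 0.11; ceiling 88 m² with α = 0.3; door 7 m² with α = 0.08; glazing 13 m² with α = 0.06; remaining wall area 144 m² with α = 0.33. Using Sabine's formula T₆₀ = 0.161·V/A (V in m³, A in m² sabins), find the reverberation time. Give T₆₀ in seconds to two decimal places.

0.71 s

Total absorption A = 88·0.11 + 88·0.3 + 7·0.08 + 13·0.06 + 144·0.33 = 84.94 m² sabins.
T₆₀ = 0.161·V/A = 0.161·377/84.94 = 0.715 s.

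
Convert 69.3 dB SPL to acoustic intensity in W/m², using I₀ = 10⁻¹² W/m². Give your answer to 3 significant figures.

8.51e-06 W/m²

I/I₀ = 10^(69.3/10) = 8.511e+06, so I = 8.511e+06 × 10⁻¹² W/m².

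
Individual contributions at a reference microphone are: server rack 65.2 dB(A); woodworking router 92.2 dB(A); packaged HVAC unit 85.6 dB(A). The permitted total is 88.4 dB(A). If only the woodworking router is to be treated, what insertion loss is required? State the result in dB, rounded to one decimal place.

Fixed contribution from the other sources: Σ 10^(L/10) = 10^(65.2/10) + 10^(85.6/10) = 3.664e+08 (85.64 dB(A)).
The limit corresponds to 10^(88.4/10) = 6.918e+08; subtracting the fixed part leaves 3.254e+08 for the woodworking router, i.e. 85.12 dB(A).
So the woodworking router must be reduced from 92.2 to 85.12 dB(A): IL = 7.08 dB.

7.1 dB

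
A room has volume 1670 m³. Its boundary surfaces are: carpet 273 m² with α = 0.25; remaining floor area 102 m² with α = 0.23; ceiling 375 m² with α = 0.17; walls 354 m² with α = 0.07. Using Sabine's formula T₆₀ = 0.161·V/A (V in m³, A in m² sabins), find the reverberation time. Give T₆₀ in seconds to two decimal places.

Total absorption A = 273·0.25 + 102·0.23 + 375·0.17 + 354·0.07 = 180.24 m² sabins.
T₆₀ = 0.161 × 1670 / 180.24 = 1.492 s.

1.49 s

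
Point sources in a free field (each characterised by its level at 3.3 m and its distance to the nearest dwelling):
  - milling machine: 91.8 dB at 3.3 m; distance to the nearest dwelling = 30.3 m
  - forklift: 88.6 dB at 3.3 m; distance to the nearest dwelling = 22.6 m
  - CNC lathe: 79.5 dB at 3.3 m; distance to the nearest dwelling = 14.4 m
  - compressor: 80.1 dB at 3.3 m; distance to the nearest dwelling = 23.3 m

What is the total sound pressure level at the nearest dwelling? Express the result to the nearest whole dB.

76 dB

Apply inverse-square spreading to bring every level to the receiver, then sum 10^(L/10).
milling machine: 91.8 − 20·log₁₀(30.3/3.3) = 91.8 − 19.26 = 72.54 dB.
forklift: 88.6 − 20·log₁₀(22.6/3.3) = 88.6 − 16.71 = 71.89 dB.
CNC lathe: 79.5 − 20·log₁₀(14.4/3.3) = 79.5 − 12.80 = 66.70 dB.
compressor: 80.1 − 20·log₁₀(23.3/3.3) = 80.1 − 16.98 = 63.12 dB.
Σ 10^(L/10) = 4.013e+07 → L_total = 10·log₁₀(4.013e+07) = 76.03 dB.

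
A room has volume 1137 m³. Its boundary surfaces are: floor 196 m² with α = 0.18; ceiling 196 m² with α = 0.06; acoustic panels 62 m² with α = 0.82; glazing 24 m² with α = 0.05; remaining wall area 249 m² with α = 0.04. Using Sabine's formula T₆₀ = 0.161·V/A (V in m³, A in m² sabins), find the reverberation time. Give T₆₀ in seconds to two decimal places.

1.68 s

A = Σ Sᵢαᵢ = 196·0.18 + 196·0.06 + 62·0.82 + 24·0.05 + 249·0.04 = 109.04 m².
T₆₀ = 0.161 × 1137 / 109.04 = 1.679 s.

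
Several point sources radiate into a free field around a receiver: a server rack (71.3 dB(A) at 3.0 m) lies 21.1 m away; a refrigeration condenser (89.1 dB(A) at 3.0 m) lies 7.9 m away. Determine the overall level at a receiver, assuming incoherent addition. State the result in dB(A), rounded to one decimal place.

Apply inverse-square spreading to bring every level to the receiver, then sum 10^(L/10).
server rack: 71.3 − 20·log₁₀(21.1/3.0) = 71.3 − 16.94 = 54.36 dB(A).
refrigeration condenser: 89.1 − 20·log₁₀(7.9/3.0) = 89.1 − 8.41 = 80.69 dB(A).
Σ 10^(L/10) = 1.175e+08 → L_total = 10·log₁₀(1.175e+08) = 80.70 dB(A).

80.7 dB(A)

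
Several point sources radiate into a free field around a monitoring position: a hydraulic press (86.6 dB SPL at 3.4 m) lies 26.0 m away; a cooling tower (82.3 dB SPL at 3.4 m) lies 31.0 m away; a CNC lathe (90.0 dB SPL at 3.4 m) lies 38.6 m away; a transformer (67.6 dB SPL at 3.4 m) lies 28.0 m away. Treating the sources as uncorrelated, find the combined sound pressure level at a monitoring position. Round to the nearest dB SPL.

72 dB SPL

Apply inverse-square spreading to bring every level to the receiver, then sum 10^(L/10).
hydraulic press: 86.6 − 20·log₁₀(26.0/3.4) = 86.6 − 17.67 = 68.93 dB SPL.
cooling tower: 82.3 − 20·log₁₀(31.0/3.4) = 82.3 − 19.20 = 63.10 dB SPL.
CNC lathe: 90.0 − 20·log₁₀(38.6/3.4) = 90.0 − 21.10 = 68.90 dB SPL.
transformer: 67.6 − 20·log₁₀(28.0/3.4) = 67.6 − 18.31 = 49.29 dB SPL.
Σ 10^(L/10) = 1.770e+07 → L_total = 10·log₁₀(1.770e+07) = 72.48 dB SPL.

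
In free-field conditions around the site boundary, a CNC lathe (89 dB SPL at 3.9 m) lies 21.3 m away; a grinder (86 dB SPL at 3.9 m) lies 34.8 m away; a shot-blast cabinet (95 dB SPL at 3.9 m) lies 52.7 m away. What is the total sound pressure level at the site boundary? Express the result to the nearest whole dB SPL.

Propagate each source to the receiver with L = L_ref − 20·log₁₀(r/r_ref), then add intensities.
CNC lathe: 89 − 20·log₁₀(21.3/3.9) = 89 − 14.75 = 74.25 dB SPL.
grinder: 86 − 20·log₁₀(34.8/3.9) = 86 − 19.01 = 66.99 dB SPL.
shot-blast cabinet: 95 − 20·log₁₀(52.7/3.9) = 95 − 22.61 = 72.39 dB SPL.
Σ 10^(L/10) = 4.895e+07 → L_total = 10·log₁₀(4.895e+07) = 76.90 dB SPL.

77 dB SPL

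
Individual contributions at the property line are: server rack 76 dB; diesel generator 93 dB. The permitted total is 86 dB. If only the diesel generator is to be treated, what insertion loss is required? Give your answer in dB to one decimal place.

Fixed contribution from the other source: Σ 10^(L/10) = 10^(76/10) = 3.981e+07 (76.00 dB).
The limit corresponds to 10^(86/10) = 3.981e+08; subtracting the fixed part leaves 3.583e+08 for the diesel generator, i.e. 85.54 dB.
So the diesel generator must be reduced from 93 to 85.54 dB: IL = 7.46 dB.

7.5 dB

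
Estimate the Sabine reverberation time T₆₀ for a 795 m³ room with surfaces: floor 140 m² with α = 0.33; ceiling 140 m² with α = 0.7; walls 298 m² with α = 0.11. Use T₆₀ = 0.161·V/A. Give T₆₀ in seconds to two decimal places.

0.72 s

Summing Sᵢαᵢ: 140·0.33 + 140·0.7 + 298·0.11 = 176.98 m².
T₆₀ = 0.161 × 795 / 176.98 = 0.723 s.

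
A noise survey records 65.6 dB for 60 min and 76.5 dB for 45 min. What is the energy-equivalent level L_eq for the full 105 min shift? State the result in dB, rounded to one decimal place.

The energy average is taken in the linear domain: L_eq = 10·log₁₀[(Σ tᵢ·10^(Lᵢ/10))/T], T = 105 min.
Σ tᵢ·10^(Lᵢ/10) = 60·10^(65.6/10) + 45·10^(76.5/10) = 2.228e+09.
L_eq = 10·log₁₀(2.228e+09/105) = 73.27 dB.

73.3 dB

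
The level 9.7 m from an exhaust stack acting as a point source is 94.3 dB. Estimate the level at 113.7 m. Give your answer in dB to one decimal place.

Spherical spreading from a point source gives a 20·log₁₀(r₂/r₁) drop.
L₂ = 94.3 − 20·log₁₀(113.7/9.7) = 94.3 − 21.380 = 72.92 dB.

72.9 dB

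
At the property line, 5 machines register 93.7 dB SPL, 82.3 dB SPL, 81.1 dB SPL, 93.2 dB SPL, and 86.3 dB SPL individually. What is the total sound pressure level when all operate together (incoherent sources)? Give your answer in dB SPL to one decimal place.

97.1 dB SPL

Incoherent sources combine by intensity addition: L_total = 10·log₁₀(Σ 10^(L_i/10)).
Σ 10^(L/10) = 10^(93.7/10) + 10^(82.3/10) + 10^(81.1/10) + 10^(93.2/10) + 10^(86.3/10) = 5.159e+09.
L_total = 10·log₁₀(5.159e+09) = 97.13 dB SPL.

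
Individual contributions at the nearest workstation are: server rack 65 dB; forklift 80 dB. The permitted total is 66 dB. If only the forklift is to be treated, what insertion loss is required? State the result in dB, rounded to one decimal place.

20.9 dB

Everything except the forklift sums to 10^(65/10) = 3.162e+06 in linear terms, 65.00 dB.
The limit corresponds to 10^(66/10) = 3.981e+06; subtracting the fixed part leaves 8.188e+05 for the forklift, i.e. 59.13 dB.
Required insertion loss = 80 − 59.13 = 20.87 dB.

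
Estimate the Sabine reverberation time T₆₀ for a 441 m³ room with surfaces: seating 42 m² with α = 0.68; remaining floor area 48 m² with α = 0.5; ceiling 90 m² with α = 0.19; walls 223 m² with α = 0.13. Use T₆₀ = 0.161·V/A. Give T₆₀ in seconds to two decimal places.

Total absorption A = 42·0.68 + 48·0.5 + 90·0.19 + 223·0.13 = 98.65 m² sabins.
T₆₀ = 0.161 × 441 / 98.65 = 0.720 s.

0.72 s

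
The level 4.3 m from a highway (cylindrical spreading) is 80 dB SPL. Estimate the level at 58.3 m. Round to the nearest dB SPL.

For a line source, L₂ = L₁ − 10·log₁₀(r₂/r₁).
L₂ = 80 − 10·log₁₀(58.3/4.3) = 80 − 11.322 = 68.68 dB SPL.

69 dB SPL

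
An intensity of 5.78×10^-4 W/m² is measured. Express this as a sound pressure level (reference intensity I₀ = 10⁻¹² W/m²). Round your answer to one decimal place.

87.6 dB

Dividing by I₀ shifts the exponent by 12: I/I₀ = 5.78×10^8.
L = 10·(0.7619 + 8) = 87.62 dB.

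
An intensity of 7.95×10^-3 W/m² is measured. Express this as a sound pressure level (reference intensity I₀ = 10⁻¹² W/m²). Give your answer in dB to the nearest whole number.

99 dB

Dividing by I₀ shifts the exponent by 12: I/I₀ = 7.95×10^9.
L = 10·(0.9004 + 9) = 99.00 dB.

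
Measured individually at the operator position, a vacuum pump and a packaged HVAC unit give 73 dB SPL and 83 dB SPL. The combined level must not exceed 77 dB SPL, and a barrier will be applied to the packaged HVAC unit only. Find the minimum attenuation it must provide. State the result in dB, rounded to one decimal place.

8.2 dB

Fixed contribution from the other source: Σ 10^(L/10) = 10^(73/10) = 1.995e+07 (73.00 dB SPL).
To meet 77 dB SPL overall, the treated packaged HVAC unit may contribute at most 10^(77/10) − 1.995e+07 = 3.017e+07, i.e. 74.80 dB SPL.
Required insertion loss = 83 − 74.80 = 8.20 dB.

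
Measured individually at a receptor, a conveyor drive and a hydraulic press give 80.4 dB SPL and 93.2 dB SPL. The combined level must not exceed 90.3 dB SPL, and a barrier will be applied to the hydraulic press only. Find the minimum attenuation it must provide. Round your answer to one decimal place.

3.4 dB

Fixed contribution from the other source: Σ 10^(L/10) = 10^(80.4/10) = 1.096e+08 (80.40 dB SPL).
To meet 90.3 dB SPL overall, the treated hydraulic press may contribute at most 10^(90.3/10) − 1.096e+08 = 9.619e+08, i.e. 89.83 dB SPL.
Required insertion loss = 93.2 − 89.83 = 3.37 dB.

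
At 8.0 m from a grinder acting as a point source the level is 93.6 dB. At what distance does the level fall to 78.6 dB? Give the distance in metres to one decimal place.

For a point source L₁ − L₂ = 20·log₁₀(r₂/r₁), so r₂ = r₁·10^((L₁−L₂)/20).
r₂ = 8.0·10^((93.6−78.6)/20) = 8.0·10^(15.0/20) = 44.99 m.

45.0 m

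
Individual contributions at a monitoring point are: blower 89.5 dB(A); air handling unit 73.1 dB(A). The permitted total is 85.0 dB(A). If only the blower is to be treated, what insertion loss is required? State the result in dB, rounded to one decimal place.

4.8 dB

The untreated sources together contribute 10^(73.1/10) = 2.042e+07, i.e. 73.10 dB(A).
To meet 85.0 dB(A) overall, the treated blower may contribute at most 10^(85.0/10) − 2.042e+07 = 2.958e+08, i.e. 84.71 dB(A).
Required insertion loss = 89.5 − 84.71 = 4.79 dB.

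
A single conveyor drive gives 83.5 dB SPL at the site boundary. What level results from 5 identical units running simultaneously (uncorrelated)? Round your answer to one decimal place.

90.5 dB SPL

N identical incoherent sources raise the level by 10·log₁₀ N.
L_total = 83.5 + 10·log₁₀(5) = 83.5 + 6.990 = 90.49 dB SPL.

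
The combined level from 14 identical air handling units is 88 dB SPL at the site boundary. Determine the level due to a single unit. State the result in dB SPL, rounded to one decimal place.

For N identical incoherent sources L_total = L₁ + 10·log₁₀ N, so L₁ = 88 − 10·log₁₀(14) = 88 − 11.461.

76.5 dB SPL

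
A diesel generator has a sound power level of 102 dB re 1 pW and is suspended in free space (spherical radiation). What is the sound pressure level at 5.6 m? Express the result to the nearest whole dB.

L_p = L_w − 10·log₁₀(4π·r²) with r = 5.6 m.
4π·r² = 394.1 m², 10·log₁₀ of that is 25.956 dB.
L_p = 102 − 25.956 = 76.04 dB.

76 dB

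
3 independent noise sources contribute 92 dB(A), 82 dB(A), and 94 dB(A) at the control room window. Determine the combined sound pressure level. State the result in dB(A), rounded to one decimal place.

96.3 dB(A)

For uncorrelated sources the intensities add, so convert each level to linear form, sum, and take 10·log₁₀ of the total.
Σ 10^(L/10) = 10^(92/10) + 10^(82/10) + 10^(94/10) = 4.255e+09.
L_total = 10·log₁₀(4.255e+09) = 96.29 dB(A).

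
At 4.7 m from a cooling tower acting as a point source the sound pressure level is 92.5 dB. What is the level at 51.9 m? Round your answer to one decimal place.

For a point source, L₂ = L₁ − 20·log₁₀(r₂/r₁).
L₂ = 92.5 − 20·log₁₀(51.9/4.7) = 92.5 − 20.861 = 71.64 dB.

71.6 dB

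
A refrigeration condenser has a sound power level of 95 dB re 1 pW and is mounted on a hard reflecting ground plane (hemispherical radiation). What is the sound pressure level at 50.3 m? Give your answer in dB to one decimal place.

53.0 dB

L_p = L_w − 10·log₁₀(2π·r²) with r = 50.3 m.
2π·r² = 1.59e+04 m², 10·log₁₀ of that is 42.013 dB.
L_p = 95 − 42.013 = 52.99 dB.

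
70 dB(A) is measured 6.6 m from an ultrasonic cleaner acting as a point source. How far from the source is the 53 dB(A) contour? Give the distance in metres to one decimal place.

The 17.0 dB drop corresponds to a distance ratio of 10^(17.0/20) for a point source.
r₂ = 6.6·10^((70−53)/20) = 6.6·10^(17.0/20) = 46.72 m.

46.7 m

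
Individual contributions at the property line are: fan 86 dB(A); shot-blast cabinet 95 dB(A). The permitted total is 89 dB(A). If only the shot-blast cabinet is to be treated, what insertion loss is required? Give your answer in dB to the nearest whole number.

9 dB

Everything except the shot-blast cabinet sums to 10^(86/10) = 3.981e+08 in linear terms, 86.00 dB(A).
The limit corresponds to 10^(89/10) = 7.943e+08; subtracting the fixed part leaves 3.962e+08 for the shot-blast cabinet, i.e. 85.98 dB(A).
Required insertion loss = 95 − 85.98 = 9.02 dB.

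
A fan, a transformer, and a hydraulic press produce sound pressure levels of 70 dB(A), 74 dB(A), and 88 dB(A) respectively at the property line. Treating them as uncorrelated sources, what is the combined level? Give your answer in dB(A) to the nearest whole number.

88 dB(A)

Incoherent sources combine by intensity addition: L_total = 10·log₁₀(Σ 10^(L_i/10)).
Σ 10^(L/10) = 10^(70/10) + 10^(74/10) + 10^(88/10) = 6.661e+08.
L_total = 10·log₁₀(6.661e+08) = 88.24 dB(A).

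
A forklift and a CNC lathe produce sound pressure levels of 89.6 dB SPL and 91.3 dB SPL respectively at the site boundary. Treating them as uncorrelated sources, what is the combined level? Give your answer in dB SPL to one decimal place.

For uncorrelated sources the intensities add, so convert each level to linear form, sum, and take 10·log₁₀ of the total.
Σ 10^(L/10) = 10^(89.6/10) + 10^(91.3/10) = 2.261e+09.
L_total = 10·log₁₀(2.261e+09) = 93.54 dB SPL.

93.5 dB SPL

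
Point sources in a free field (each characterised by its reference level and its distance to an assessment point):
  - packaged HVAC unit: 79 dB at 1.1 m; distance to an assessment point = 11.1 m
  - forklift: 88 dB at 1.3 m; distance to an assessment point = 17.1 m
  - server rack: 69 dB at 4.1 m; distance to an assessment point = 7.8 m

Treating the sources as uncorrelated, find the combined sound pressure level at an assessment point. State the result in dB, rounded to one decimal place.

Propagate each source to the receiver with L = L_ref − 20·log₁₀(r/r_ref), then add intensities.
packaged HVAC unit: 79 − 20·log₁₀(11.1/1.1) = 79 − 20.08 = 58.92 dB.
forklift: 88 − 20·log₁₀(17.1/1.3) = 88 − 22.38 = 65.62 dB.
server rack: 69 − 20·log₁₀(7.8/4.1) = 69 − 5.59 = 63.41 dB.
Σ 10^(L/10) = 6.621e+06 → L_total = 10·log₁₀(6.621e+06) = 68.21 dB.

68.2 dB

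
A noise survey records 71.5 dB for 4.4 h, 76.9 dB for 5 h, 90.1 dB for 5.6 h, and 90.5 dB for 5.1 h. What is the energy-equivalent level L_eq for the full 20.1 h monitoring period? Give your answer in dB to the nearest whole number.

The energy average is taken in the linear domain: L_eq = 10·log₁₀[(Σ tᵢ·10^(Lᵢ/10))/T], T = 20.1 h.
Σ tᵢ·10^(Lᵢ/10) = 4.4·10^(71.5/10) + 5·10^(76.9/10) + 5.6·10^(90.1/10) + 5.1·10^(90.5/10) = 1.176e+10.
L_eq = 10·log₁₀(1.176e+10/20.1) = 87.67 dB.

88 dB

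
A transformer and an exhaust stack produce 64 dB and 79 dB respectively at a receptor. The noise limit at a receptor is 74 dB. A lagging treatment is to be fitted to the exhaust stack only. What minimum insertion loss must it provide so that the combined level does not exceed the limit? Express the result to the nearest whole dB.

Everything except the exhaust stack sums to 10^(64/10) = 2.512e+06 in linear terms, 64.00 dB.
To meet 74 dB overall, the treated exhaust stack may contribute at most 10^(74/10) − 2.512e+06 = 2.261e+07, i.e. 73.54 dB.
So the exhaust stack must be reduced from 79 to 73.54 dB: IL = 5.46 dB.

5 dB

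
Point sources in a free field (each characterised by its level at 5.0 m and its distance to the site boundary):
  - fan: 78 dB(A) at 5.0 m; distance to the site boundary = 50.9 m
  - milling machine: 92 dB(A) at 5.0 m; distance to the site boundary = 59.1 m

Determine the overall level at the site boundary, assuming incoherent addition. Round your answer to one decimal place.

First find each source's level at the receiver (point-source: −20·log₁₀(r/r_ref)), then combine on an intensity basis.
fan: 78 − 20·log₁₀(50.9/5.0) = 78 − 20.15 = 57.85 dB(A).
milling machine: 92 − 20·log₁₀(59.1/5.0) = 92 − 21.45 = 70.55 dB(A).
Σ 10^(L/10) = 1.195e+07 → L_total = 10·log₁₀(1.195e+07) = 70.77 dB(A).

70.8 dB(A)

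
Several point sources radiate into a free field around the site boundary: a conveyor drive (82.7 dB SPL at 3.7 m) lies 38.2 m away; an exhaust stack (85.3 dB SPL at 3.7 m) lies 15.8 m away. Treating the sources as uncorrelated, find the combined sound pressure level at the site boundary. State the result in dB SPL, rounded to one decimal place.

73.1 dB SPL

Propagate each source to the receiver with L = L_ref − 20·log₁₀(r/r_ref), then add intensities.
conveyor drive: 82.7 − 20·log₁₀(38.2/3.7) = 82.7 − 20.28 = 62.42 dB SPL.
exhaust stack: 85.3 − 20·log₁₀(15.8/3.7) = 85.3 − 12.61 = 72.69 dB SPL.
Σ 10^(L/10) = 2.033e+07 → L_total = 10·log₁₀(2.033e+07) = 73.08 dB SPL.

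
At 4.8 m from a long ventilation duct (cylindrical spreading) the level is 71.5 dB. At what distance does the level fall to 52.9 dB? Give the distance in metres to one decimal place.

347.7 m

Line-source spreading drops the level by 10·log₁₀(r₂/r₁); inverting, r₂/r₁ = 10^(ΔL/10).
r₂ = 4.8·10^((71.5−52.9)/10) = 4.8·10^(18.6/10) = 347.73 m.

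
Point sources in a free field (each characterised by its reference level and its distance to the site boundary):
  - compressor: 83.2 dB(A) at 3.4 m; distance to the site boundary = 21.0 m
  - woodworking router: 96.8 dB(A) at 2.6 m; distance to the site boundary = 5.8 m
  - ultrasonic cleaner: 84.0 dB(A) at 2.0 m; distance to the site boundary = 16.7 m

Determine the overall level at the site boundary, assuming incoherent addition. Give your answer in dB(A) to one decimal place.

89.9 dB(A)

First find each source's level at the receiver (point-source: −20·log₁₀(r/r_ref)), then combine on an intensity basis.
compressor: 83.2 − 20·log₁₀(21.0/3.4) = 83.2 − 15.81 = 67.39 dB(A).
woodworking router: 96.8 − 20·log₁₀(5.8/2.6) = 96.8 − 6.97 = 89.83 dB(A).
ultrasonic cleaner: 84.0 − 20·log₁₀(16.7/2.0) = 84.0 − 18.43 = 65.57 dB(A).
Σ 10^(L/10) = 9.709e+08 → L_total = 10·log₁₀(9.709e+08) = 89.87 dB(A).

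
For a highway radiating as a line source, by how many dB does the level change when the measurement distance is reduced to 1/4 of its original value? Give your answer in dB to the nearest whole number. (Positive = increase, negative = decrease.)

+6 dB

A line source loses 3 dB per doubling of distance; generally ΔL = −10·log₁₀(r₂/r₁).
ΔL = −10·log₁₀(0.25) = +6.02 dB.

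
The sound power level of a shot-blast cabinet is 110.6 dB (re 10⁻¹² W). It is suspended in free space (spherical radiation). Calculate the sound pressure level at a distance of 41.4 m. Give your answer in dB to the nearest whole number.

67 dB

The power spreads over a sphere of area 4π·r², so L_p = L_w − 10·log₁₀(4π·r²).
4π·r² = 2.154e+04 m², 10·log₁₀ of that is 43.332 dB.
L_p = 110.6 − 43.332 = 67.27 dB.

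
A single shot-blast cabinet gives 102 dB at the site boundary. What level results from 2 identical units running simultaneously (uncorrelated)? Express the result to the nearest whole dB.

105 dB

N identical incoherent sources raise the level by 10·log₁₀ N.
L_total = 102 + 10·log₁₀(2) = 102 + 3.010 = 105.01 dB.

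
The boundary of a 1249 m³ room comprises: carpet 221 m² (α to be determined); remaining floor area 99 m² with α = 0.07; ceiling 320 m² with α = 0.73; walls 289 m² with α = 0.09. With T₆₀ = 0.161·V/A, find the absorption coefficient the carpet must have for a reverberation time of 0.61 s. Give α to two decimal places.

A = 0.161·V/T₆₀ = 0.161·1249/0.61 = 329.65 m² sabins.
Absorption from the other surfaces = 99·0.07 + 320·0.73 + 289·0.09 = 266.54 m², so the carpet must supply 63.11 m² over 221 m².
α = 63.11/221 = 0.286.

0.29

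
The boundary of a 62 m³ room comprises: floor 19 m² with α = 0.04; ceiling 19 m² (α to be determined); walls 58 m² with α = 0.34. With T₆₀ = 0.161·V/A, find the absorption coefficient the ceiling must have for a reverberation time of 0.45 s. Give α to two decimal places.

0.09

From T₆₀ = 0.161·V/A, the target T₆₀ = 0.45 s needs A = 0.161·62/0.45 = 22.18 m².
Absorption from the other surfaces = 19·0.04 + 58·0.34 = 20.48 m², so the ceiling must supply 1.70 m² over 19 m².
α = 1.70/19 = 0.090.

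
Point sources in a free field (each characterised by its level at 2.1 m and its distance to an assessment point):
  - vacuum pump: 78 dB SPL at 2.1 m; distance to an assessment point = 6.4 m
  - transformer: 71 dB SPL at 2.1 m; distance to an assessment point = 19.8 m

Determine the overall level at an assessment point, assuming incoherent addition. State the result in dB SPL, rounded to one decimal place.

First find each source's level at the receiver (point-source: −20·log₁₀(r/r_ref)), then combine on an intensity basis.
vacuum pump: 78 − 20·log₁₀(6.4/2.1) = 78 − 9.68 = 68.32 dB SPL.
transformer: 71 − 20·log₁₀(19.8/2.1) = 71 − 19.49 = 51.51 dB SPL.
Σ 10^(L/10) = 6.935e+06 → L_total = 10·log₁₀(6.935e+06) = 68.41 dB SPL.

68.4 dB SPL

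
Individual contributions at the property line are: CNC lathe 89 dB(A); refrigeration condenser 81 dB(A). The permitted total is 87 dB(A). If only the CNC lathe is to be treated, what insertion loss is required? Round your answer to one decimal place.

The untreated sources together contribute 10^(81/10) = 1.259e+08, i.e. 81.00 dB(A).
The limit corresponds to 10^(87/10) = 5.012e+08; subtracting the fixed part leaves 3.753e+08 for the CNC lathe, i.e. 85.74 dB(A).
So the CNC lathe must be reduced from 89 to 85.74 dB(A): IL = 3.26 dB.

3.3 dB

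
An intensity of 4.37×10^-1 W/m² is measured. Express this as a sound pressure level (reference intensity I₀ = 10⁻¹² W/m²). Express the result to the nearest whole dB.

Dividing by I₀ shifts the exponent by 12: I/I₀ = 4.37×10^11.
L = 10·(0.6405 + 11) = 116.40 dB.

116 dB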